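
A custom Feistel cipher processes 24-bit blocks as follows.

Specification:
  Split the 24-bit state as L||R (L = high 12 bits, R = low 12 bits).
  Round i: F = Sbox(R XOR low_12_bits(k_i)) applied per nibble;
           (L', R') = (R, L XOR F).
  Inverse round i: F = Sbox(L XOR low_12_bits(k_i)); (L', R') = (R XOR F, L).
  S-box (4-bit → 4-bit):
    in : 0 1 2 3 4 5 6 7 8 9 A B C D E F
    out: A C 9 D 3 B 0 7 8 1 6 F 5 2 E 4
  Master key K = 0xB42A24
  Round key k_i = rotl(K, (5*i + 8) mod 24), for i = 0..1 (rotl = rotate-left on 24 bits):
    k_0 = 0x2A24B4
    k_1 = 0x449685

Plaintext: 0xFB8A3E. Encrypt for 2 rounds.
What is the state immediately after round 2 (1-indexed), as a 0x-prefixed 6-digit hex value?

s_0 = plaintext = 0xFB8A3E
s_1 = Round(s_0, k_0) = 0xA3E13E
s_2 = Round(s_1, k_1) = 0x13EDC1

0x13EDC1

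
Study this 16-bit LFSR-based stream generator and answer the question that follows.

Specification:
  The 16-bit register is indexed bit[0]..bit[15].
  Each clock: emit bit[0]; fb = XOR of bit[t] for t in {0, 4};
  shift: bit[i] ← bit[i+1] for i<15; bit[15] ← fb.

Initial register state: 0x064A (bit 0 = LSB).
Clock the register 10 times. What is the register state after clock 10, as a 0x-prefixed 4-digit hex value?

0x8B81

reg_0 = 0x064A
clock 1: out=0, reg = 0x0325
clock 2: out=1, reg = 0x8192
clock 3: out=0, reg = 0xC0C9
clock 4: out=1, reg = 0xE064
clock 5: out=0, reg = 0x7032
clock 6: out=0, reg = 0xB819
clock 7: out=1, reg = 0x5C0C
clock 8: out=0, reg = 0x2E06
clock 9: out=0, reg = 0x1703
clock 10: out=1, reg = 0x8B81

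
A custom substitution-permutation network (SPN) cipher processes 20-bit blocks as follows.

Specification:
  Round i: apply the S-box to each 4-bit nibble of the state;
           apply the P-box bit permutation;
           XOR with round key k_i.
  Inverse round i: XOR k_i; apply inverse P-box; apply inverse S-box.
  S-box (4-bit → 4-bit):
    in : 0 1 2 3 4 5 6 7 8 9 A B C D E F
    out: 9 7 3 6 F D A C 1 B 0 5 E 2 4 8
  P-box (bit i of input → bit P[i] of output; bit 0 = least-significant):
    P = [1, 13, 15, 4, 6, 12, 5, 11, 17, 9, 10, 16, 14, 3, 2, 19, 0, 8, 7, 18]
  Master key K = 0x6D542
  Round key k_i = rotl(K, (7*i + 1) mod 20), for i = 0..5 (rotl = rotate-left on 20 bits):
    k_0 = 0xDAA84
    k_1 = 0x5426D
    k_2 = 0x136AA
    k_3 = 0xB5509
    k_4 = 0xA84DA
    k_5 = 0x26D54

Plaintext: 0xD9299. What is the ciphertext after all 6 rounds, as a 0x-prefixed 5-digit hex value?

0xFA4DB

s_0 = plaintext = 0xD9299
s_1 = Round(s_0, k_0) = 0x7D1DE
s_2 = Round(s_1, k_1) = 0x3D4E5
s_3 = Round(s_2, k_2) = 0x2B110
s_4 = Round(s_3, k_3) = 0x9027E
s_5 = Round(s_4, k_4) = 0x44FFB
s_6 = Round(s_5, k_5) = 0xFA4DB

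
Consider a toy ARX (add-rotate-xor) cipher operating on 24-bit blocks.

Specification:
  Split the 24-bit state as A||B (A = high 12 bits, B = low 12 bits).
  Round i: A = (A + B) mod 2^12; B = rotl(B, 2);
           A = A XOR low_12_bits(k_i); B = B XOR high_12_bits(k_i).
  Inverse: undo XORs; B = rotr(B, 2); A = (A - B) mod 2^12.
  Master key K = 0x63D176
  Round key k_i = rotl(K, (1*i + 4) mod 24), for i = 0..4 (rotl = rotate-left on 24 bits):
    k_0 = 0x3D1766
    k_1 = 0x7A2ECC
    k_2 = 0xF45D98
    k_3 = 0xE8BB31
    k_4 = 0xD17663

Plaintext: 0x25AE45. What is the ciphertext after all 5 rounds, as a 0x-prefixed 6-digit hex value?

0x71BD55

s_0 = plaintext = 0x25AE45
s_1 = Round(s_0, k_0) = 0x7F9AC6
s_2 = Round(s_1, k_1) = 0xC73CB8
s_3 = Round(s_2, k_2) = 0x4B3DA6
s_4 = Round(s_3, k_3) = 0x968810
s_5 = Round(s_4, k_4) = 0x71BD55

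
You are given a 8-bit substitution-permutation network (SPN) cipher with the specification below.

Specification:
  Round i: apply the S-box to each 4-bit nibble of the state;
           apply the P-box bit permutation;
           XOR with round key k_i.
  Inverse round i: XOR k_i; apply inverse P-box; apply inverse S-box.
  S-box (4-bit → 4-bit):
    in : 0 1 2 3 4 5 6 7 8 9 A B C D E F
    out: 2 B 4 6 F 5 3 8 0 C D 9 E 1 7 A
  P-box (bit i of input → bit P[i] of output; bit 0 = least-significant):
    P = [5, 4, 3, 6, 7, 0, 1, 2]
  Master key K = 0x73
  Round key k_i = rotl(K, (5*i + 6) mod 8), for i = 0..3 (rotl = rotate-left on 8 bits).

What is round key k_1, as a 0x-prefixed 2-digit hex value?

K = 0x73
k_0 = rotl(K, (5*0+6) mod 8) = rotl(K, 6) = 0xDC
k_1 = rotl(K, (5*1+6) mod 8) = rotl(K, 3) = 0x9B

0x9B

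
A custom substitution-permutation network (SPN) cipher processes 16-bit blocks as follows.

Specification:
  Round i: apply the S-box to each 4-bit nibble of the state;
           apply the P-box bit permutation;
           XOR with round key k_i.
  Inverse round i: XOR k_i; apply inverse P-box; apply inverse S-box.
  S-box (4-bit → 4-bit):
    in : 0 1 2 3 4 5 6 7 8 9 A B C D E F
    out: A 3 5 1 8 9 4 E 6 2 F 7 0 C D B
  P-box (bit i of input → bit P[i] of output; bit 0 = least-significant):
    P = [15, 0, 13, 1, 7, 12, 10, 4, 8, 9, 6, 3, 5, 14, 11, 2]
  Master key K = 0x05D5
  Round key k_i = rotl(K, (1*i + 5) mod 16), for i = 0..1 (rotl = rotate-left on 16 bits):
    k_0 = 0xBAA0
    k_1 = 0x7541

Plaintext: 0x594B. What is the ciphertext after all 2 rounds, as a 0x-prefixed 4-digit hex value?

s_0 = plaintext = 0x594B
s_1 = Round(s_0, k_0) = 0x1895
s_2 = Round(s_1, k_1) = 0xA723

0xA723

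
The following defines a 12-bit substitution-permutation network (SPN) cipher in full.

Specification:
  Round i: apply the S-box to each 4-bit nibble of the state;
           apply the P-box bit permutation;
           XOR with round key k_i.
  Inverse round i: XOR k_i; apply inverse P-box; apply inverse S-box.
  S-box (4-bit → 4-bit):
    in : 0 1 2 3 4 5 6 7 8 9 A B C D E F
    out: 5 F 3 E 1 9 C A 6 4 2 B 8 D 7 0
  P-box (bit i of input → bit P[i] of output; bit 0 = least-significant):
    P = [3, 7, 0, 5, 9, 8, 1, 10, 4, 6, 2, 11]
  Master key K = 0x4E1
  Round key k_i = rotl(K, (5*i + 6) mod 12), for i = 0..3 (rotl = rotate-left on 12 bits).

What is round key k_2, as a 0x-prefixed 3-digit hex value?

K = 0x4E1
k_0 = rotl(K, (5*0+6) mod 12) = rotl(K, 6) = 0x853
k_1 = rotl(K, (5*1+6) mod 12) = rotl(K, 11) = 0xA70
k_2 = rotl(K, (5*2+6) mod 12) = rotl(K, 4) = 0xE14

0xE14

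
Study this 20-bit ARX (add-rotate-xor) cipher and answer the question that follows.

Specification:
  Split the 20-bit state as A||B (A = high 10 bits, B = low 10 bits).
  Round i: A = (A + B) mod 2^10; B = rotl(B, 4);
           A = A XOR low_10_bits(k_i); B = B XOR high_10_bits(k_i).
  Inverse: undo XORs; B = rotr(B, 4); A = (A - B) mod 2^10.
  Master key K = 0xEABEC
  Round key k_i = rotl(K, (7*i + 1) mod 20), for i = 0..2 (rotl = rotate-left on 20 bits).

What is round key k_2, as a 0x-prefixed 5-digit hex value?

0x6755F

K = 0xEABEC
k_0 = rotl(K, (7*0+1) mod 20) = rotl(K, 1) = 0xD57D9
k_1 = rotl(K, (7*1+1) mod 20) = rotl(K, 8) = 0xBECEA
k_2 = rotl(K, (7*2+1) mod 20) = rotl(K, 15) = 0x6755F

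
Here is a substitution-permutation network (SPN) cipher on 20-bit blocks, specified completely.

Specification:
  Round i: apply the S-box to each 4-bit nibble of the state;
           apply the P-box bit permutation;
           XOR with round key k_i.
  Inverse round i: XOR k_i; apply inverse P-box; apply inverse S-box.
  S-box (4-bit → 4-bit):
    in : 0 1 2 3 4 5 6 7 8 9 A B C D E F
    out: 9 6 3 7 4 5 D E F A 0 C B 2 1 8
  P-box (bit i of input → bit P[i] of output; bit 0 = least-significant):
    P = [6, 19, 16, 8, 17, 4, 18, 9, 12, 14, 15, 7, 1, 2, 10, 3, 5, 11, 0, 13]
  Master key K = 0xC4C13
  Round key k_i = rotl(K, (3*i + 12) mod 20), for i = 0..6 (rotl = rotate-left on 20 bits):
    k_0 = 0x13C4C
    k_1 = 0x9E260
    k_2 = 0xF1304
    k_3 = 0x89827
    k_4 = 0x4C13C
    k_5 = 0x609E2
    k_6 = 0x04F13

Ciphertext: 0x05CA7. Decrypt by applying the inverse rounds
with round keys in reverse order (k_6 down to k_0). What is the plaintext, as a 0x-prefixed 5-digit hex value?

0x652CB

s_0 = ciphertext = 0x05CA7
s_1 = InvRound(s_0, k_6) = 0xED09F
s_2 = InvRound(s_1, k_5) = 0x393DC
s_3 = InvRound(s_2, k_4) = 0xEAC65
s_4 = InvRound(s_3, k_3) = 0xF5E5E
s_5 = InvRound(s_4, k_2) = 0xD6DD0
s_6 = InvRound(s_5, k_1) = 0x24B7F
s_7 = InvRound(s_6, k_0) = 0x652CB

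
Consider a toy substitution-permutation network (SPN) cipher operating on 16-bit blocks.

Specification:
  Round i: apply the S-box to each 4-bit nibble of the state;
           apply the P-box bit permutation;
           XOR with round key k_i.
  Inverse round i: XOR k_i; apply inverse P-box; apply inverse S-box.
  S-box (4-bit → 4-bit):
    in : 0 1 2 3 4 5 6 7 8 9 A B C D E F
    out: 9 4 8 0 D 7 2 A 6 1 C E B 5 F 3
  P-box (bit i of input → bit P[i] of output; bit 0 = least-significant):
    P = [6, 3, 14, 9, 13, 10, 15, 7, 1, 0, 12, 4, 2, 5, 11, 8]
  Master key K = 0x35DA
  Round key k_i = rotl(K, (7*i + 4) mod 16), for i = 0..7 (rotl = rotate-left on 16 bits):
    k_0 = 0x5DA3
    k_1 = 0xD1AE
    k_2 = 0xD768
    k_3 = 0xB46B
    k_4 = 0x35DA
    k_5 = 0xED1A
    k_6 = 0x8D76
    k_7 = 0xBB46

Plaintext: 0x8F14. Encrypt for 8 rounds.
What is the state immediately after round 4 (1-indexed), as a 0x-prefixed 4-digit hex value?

s_0 = plaintext = 0x8F14
s_1 = Round(s_0, k_0) = 0x97C0
s_2 = Round(s_1, k_1) = 0xF77B
s_3 = Round(s_2, k_2) = 0x91D5
s_4 = Round(s_3, k_3) = 0x4427
s_5 = Round(s_4, k_4) = 0x2E44
s_6 = Round(s_5, k_5) = 0x1EC9
s_7 = Round(s_6, k_6) = 0xB1A5
s_8 = Round(s_7, k_7) = 0x62AE

0x4427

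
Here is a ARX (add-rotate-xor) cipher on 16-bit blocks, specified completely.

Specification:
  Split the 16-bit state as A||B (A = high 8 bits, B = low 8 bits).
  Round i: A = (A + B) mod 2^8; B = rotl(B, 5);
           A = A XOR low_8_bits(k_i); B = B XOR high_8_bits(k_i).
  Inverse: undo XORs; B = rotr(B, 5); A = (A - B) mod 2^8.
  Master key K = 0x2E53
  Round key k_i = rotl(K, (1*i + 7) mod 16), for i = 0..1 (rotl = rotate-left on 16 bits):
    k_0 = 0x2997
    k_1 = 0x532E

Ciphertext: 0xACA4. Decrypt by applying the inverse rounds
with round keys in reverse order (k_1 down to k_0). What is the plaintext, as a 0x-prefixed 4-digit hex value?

0xA0B4

s_0 = ciphertext = 0xACA4
s_1 = InvRound(s_0, k_1) = 0xC3BF
s_2 = InvRound(s_1, k_0) = 0xA0B4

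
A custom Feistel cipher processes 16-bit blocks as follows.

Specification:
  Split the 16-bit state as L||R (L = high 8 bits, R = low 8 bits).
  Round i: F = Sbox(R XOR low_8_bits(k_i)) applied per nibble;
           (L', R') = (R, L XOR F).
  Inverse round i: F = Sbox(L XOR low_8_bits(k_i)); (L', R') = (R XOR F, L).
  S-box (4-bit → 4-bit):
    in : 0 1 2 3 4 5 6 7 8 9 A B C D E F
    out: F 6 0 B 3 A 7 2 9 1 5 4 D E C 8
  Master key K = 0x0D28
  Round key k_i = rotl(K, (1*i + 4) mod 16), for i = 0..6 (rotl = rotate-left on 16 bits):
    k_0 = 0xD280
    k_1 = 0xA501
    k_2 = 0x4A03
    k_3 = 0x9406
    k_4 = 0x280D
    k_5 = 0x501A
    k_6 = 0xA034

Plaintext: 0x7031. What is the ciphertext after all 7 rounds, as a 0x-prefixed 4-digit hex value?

s_0 = plaintext = 0x7031
s_1 = Round(s_0, k_0) = 0x3136
s_2 = Round(s_1, k_1) = 0x3683
s_3 = Round(s_2, k_2) = 0x83A9
s_4 = Round(s_3, k_3) = 0xA9DB
s_5 = Round(s_4, k_4) = 0xDB4E
s_6 = Round(s_5, k_5) = 0x4E78
s_7 = Round(s_6, k_6) = 0x7873

0x7873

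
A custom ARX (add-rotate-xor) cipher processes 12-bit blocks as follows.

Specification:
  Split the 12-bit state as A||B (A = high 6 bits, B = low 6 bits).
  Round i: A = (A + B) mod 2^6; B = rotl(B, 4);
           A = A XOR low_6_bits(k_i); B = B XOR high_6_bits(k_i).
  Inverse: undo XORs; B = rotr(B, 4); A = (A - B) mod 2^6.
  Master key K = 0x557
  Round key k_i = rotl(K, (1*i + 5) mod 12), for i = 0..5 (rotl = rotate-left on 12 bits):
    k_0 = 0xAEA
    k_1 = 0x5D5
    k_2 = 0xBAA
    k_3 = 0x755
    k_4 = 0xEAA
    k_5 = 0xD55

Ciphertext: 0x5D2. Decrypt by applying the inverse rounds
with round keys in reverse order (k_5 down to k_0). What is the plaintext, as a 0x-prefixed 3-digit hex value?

0x3C9

s_0 = ciphertext = 0x5D2
s_1 = InvRound(s_0, k_5) = 0x91E
s_2 = InvRound(s_1, k_4) = 0xF12
s_3 = InvRound(s_2, k_3) = 0xB7C
s_4 = InvRound(s_3, k_2) = 0xF89
s_5 = InvRound(s_4, k_1) = 0xCB9
s_6 = InvRound(s_5, k_0) = 0x3C9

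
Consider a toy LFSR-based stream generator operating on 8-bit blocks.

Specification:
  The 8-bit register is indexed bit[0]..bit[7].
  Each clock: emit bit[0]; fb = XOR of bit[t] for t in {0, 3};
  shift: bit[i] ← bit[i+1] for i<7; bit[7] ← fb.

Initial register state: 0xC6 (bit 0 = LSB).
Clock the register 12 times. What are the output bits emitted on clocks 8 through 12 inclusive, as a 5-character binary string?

10111

reg_0 = 0xC6
clock 1: out=0, reg = 0x63
clock 2: out=1, reg = 0xB1
clock 3: out=1, reg = 0xD8
clock 4: out=0, reg = 0xEC
clock 5: out=0, reg = 0xF6
clock 6: out=0, reg = 0x7B
clock 7: out=1, reg = 0x3D
clock 8: out=1, reg = 0x1E
clock 9: out=0, reg = 0x8F
clock 10: out=1, reg = 0x47
clock 11: out=1, reg = 0xA3
clock 12: out=1, reg = 0xD1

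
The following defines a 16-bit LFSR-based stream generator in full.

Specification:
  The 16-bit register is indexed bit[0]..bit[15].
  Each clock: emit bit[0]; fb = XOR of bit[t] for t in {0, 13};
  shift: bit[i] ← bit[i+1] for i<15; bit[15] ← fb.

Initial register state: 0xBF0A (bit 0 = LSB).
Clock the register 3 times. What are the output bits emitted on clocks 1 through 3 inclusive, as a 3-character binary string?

reg_0 = 0xBF0A
clock 1: out=0, reg = 0xDF85
clock 2: out=1, reg = 0xEFC2
clock 3: out=0, reg = 0xF7E1

010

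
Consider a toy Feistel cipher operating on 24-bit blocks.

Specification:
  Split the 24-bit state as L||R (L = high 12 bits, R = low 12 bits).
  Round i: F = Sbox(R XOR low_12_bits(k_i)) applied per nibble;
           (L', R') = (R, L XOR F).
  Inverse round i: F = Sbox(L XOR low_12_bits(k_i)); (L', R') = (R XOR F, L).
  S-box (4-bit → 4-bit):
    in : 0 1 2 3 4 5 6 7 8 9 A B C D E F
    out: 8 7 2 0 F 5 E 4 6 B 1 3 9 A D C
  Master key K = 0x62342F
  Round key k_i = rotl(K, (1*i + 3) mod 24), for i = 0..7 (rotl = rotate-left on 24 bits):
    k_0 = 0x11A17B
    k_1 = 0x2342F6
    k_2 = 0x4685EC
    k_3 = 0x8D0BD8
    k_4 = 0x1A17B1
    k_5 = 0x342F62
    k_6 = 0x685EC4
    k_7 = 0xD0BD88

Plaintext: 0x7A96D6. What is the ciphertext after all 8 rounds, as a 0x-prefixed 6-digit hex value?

0x72138C

s_0 = plaintext = 0x7A96D6
s_1 = Round(s_0, k_0) = 0x6D63B3
s_2 = Round(s_1, k_1) = 0x3B3123
s_3 = Round(s_2, k_2) = 0x123C2F
s_4 = Round(s_3, k_3) = 0xC2F5E7
s_5 = Round(s_4, k_4) = 0x5E7E71
s_6 = Round(s_5, k_5) = 0xE71297
s_7 = Round(s_6, k_6) = 0x297721
s_8 = Round(s_7, k_7) = 0x72138C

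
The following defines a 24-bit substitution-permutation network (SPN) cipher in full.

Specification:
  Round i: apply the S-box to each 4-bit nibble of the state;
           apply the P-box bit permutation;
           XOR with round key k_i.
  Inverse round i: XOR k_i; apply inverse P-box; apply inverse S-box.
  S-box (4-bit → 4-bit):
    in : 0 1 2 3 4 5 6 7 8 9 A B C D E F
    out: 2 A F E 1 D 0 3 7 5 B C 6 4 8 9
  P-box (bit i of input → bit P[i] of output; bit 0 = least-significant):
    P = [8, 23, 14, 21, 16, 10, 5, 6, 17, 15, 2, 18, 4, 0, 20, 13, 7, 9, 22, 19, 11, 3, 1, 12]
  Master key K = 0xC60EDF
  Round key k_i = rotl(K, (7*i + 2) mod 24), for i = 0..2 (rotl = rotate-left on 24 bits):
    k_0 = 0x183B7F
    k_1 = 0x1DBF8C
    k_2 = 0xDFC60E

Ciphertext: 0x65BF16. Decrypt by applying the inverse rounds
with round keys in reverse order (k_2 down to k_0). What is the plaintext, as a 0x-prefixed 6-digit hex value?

0x01C297

s_0 = ciphertext = 0x65BF16
s_1 = InvRound(s_0, k_2) = 0xAE5462
s_2 = InvRound(s_1, k_1) = 0x87B852
s_3 = InvRound(s_2, k_0) = 0x01C297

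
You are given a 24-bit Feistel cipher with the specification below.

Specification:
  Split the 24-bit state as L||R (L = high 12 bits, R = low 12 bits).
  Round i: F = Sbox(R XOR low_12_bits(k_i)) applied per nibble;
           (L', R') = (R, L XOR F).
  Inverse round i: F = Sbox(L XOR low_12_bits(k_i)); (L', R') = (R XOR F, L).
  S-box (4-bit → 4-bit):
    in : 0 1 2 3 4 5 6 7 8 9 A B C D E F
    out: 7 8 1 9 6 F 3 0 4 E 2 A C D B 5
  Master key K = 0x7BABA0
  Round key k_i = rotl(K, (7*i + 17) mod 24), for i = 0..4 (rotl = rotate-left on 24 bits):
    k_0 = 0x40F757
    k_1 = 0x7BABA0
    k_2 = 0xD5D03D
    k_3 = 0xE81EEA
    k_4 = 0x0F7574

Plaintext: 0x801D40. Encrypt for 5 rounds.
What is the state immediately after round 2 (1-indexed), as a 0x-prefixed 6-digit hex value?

0xA81558

s_0 = plaintext = 0x801D40
s_1 = Round(s_0, k_0) = 0xD40A81
s_2 = Round(s_1, k_1) = 0xA81558
s_3 = Round(s_2, k_2) = 0x5585BE
s_4 = Round(s_3, k_3) = 0x5BEFAE
s_5 = Round(s_4, k_4) = 0xFAE76C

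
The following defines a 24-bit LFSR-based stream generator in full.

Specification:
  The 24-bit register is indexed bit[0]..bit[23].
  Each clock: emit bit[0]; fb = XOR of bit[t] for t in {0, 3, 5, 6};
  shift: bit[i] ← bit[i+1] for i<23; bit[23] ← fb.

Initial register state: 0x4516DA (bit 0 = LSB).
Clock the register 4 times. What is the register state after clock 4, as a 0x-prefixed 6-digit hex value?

0xC4516D

reg_0 = 0x4516DA
clock 1: out=0, reg = 0x228B6D
clock 2: out=1, reg = 0x1145B6
clock 3: out=0, reg = 0x88A2DB
clock 4: out=1, reg = 0xC4516D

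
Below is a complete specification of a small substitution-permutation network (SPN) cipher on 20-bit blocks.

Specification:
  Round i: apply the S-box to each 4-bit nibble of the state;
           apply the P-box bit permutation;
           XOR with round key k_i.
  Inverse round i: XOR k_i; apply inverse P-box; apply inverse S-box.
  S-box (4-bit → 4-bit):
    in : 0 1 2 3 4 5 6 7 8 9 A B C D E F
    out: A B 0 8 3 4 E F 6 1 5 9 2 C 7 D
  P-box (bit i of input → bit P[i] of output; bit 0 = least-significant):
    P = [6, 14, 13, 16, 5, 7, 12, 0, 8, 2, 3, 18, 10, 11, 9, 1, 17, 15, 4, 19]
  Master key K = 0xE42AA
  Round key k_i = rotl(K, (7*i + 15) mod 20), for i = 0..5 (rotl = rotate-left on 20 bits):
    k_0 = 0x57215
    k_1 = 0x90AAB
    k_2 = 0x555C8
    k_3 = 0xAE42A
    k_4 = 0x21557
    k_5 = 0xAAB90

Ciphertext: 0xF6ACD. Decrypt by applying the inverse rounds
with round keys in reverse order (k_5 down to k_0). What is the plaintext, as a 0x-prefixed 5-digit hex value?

s_0 = ciphertext = 0xF6ACD
s_1 = InvRound(s_0, k_5) = 0x82731
s_2 = InvRound(s_1, k_4) = 0xBDCAA
s_3 = InvRound(s_2, k_3) = 0x2C28D
s_4 = InvRound(s_3, k_2) = 0x4A1DB
s_5 = InvRound(s_4, k_1) = 0x68B9F
s_6 = InvRound(s_5, k_0) = 0x40A86

0x40A86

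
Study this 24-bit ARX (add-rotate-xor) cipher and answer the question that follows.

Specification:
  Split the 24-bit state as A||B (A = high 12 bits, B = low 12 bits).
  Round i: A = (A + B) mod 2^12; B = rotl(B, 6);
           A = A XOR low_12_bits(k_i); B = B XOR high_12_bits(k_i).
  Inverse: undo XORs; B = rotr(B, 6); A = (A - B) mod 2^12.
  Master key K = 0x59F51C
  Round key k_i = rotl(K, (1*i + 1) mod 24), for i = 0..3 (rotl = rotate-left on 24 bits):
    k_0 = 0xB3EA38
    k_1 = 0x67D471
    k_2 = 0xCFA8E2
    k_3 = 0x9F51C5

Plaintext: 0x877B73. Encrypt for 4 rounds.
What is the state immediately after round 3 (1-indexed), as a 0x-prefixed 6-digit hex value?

s_0 = plaintext = 0x877B73
s_1 = Round(s_0, k_0) = 0x9D27D3
s_2 = Round(s_1, k_1) = 0x5D42A2
s_3 = Round(s_2, k_2) = 0x094470
s_4 = Round(s_3, k_3) = 0x4C15E4

0x094470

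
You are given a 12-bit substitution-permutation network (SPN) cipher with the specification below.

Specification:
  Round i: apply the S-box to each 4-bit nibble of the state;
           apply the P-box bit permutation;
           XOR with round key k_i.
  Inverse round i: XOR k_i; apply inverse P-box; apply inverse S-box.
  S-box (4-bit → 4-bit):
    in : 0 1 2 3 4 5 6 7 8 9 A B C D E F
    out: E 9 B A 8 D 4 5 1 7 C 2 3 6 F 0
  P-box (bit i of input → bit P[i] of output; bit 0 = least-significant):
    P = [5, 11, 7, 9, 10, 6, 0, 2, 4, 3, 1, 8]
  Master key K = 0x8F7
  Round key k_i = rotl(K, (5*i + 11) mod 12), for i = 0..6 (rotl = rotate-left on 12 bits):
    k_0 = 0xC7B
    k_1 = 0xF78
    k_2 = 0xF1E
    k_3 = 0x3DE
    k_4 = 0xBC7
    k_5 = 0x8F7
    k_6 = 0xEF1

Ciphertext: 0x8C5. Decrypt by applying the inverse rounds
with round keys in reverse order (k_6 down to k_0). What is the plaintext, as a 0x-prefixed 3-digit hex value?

s_0 = ciphertext = 0x8C5
s_1 = InvRound(s_0, k_6) = 0x811
s_2 = InvRound(s_1, k_5) = 0x637
s_3 = InvRound(s_2, k_4) = 0x1C9
s_4 = InvRound(s_3, k_3) = 0x7A4
s_5 = InvRound(s_4, k_2) = 0x9F9
s_6 = InvRound(s_5, k_1) = 0xF7A
s_7 = InvRound(s_6, k_0) = 0x464

0x464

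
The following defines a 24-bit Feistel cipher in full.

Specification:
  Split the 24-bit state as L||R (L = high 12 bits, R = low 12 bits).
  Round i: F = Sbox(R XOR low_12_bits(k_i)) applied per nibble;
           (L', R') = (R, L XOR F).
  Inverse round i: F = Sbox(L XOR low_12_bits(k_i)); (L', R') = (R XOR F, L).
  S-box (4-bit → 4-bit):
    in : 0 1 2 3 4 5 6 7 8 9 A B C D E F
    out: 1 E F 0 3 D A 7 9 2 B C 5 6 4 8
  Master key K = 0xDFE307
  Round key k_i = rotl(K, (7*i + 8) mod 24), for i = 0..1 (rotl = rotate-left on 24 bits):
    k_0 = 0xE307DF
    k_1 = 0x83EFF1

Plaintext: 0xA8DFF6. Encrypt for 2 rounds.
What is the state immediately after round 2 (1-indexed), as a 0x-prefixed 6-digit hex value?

s_0 = plaintext = 0xA8DFF6
s_1 = Round(s_0, k_0) = 0xFF637F
s_2 = Round(s_1, k_1) = 0x37FA62

0x37FA62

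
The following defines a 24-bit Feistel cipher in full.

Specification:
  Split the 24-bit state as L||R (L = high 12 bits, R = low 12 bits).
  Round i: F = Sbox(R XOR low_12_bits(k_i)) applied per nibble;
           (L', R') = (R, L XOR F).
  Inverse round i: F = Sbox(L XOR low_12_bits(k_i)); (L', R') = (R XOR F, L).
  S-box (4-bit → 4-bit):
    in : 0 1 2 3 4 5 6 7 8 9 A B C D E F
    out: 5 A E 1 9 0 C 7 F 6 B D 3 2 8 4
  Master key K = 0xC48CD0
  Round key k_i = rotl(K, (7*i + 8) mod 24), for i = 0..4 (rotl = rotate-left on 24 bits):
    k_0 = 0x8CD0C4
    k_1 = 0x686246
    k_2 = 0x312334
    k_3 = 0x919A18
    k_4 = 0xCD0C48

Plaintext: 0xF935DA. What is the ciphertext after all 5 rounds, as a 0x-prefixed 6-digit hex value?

0x43D928

s_0 = plaintext = 0xF935DA
s_1 = Round(s_0, k_0) = 0x5DAF3B
s_2 = Round(s_1, k_1) = 0xF3B7A8
s_3 = Round(s_2, k_2) = 0x7A8658
s_4 = Round(s_3, k_3) = 0x65843D
s_5 = Round(s_4, k_4) = 0x43D928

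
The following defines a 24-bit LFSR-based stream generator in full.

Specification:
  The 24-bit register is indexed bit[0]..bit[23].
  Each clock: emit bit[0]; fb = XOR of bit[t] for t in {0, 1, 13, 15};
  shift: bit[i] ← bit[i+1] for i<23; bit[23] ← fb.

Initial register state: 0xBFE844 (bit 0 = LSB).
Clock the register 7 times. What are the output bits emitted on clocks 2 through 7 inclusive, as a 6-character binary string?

010001

reg_0 = 0xBFE844
clock 1: out=0, reg = 0x5FF422
clock 2: out=0, reg = 0xAFFA11
clock 3: out=1, reg = 0xD7FD08
clock 4: out=0, reg = 0x6BFE84
clock 5: out=0, reg = 0x35FF42
clock 6: out=0, reg = 0x9AFFA1
clock 7: out=1, reg = 0xCD7FD0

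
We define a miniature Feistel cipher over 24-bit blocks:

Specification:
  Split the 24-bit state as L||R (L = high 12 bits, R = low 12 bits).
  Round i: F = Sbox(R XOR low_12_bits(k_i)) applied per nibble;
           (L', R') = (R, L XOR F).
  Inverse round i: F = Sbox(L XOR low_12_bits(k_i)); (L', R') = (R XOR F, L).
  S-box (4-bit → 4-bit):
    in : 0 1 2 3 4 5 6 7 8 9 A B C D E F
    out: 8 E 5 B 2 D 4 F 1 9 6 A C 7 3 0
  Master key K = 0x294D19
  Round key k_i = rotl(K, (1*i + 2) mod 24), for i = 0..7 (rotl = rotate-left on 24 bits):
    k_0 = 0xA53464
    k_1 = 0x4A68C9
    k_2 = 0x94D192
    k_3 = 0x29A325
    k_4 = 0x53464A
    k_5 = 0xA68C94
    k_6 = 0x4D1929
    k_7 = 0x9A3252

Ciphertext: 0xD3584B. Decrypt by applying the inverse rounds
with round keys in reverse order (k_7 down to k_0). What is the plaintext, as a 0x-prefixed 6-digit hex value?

0xD6A440

s_0 = ciphertext = 0xD3584B
s_1 = InvRound(s_0, k_7) = 0x804D35
s_2 = InvRound(s_1, k_6) = 0x362804
s_3 = InvRound(s_2, k_5) = 0x800362
s_4 = InvRound(s_3, k_4) = 0x044800
s_5 = InvRound(s_4, k_3) = 0x34E044
s_6 = InvRound(s_5, k_2) = 0x53834E
s_7 = InvRound(s_6, k_1) = 0x440538
s_8 = InvRound(s_7, k_0) = 0xD6A440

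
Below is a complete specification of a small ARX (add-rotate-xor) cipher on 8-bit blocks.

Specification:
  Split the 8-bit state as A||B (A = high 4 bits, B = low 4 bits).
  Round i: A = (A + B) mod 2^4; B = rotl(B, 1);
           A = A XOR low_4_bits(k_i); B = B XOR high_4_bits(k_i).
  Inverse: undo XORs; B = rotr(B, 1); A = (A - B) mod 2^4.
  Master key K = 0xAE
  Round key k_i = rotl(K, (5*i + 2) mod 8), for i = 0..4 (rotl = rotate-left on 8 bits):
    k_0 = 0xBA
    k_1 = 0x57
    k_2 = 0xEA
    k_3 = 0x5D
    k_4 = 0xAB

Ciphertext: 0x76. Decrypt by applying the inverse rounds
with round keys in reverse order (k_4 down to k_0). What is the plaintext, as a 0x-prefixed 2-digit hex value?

s_0 = ciphertext = 0x76
s_1 = InvRound(s_0, k_4) = 0x66
s_2 = InvRound(s_1, k_3) = 0x29
s_3 = InvRound(s_2, k_2) = 0xDB
s_4 = InvRound(s_3, k_1) = 0x37
s_5 = InvRound(s_4, k_0) = 0x36

0x36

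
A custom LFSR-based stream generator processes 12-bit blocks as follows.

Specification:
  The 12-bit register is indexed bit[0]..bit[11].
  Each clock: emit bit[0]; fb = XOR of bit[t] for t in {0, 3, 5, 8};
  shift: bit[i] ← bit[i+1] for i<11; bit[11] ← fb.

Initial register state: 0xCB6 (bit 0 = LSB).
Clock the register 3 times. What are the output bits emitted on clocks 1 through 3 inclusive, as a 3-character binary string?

011

reg_0 = 0xCB6
clock 1: out=0, reg = 0xE5B
clock 2: out=1, reg = 0x72D
clock 3: out=1, reg = 0x396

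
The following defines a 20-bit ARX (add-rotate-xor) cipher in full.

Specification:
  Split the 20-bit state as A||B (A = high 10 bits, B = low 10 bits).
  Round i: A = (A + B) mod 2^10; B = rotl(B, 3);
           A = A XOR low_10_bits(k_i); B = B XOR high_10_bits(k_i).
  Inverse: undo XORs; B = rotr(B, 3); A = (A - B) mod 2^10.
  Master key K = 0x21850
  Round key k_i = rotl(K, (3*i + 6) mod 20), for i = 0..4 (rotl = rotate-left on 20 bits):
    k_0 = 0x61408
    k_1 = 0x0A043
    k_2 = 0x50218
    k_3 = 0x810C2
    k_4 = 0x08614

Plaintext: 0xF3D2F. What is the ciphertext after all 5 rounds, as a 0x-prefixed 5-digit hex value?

0x8CFF9

s_0 = plaintext = 0xF3D2F
s_1 = Round(s_0, k_0) = 0x3D8FF
s_2 = Round(s_1, k_1) = 0x6DBD1
s_3 = Round(s_2, k_2) = 0xE7FCF
s_4 = Round(s_3, k_3) = 0xEB07B
s_5 = Round(s_4, k_4) = 0x8CFF9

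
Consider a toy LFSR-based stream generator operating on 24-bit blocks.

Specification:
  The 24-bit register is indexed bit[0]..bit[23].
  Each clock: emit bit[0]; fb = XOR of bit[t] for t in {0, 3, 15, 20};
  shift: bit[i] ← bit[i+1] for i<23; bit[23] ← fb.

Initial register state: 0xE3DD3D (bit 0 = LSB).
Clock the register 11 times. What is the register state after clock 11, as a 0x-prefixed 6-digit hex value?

reg_0 = 0xE3DD3D
clock 1: out=1, reg = 0xF1EE9E
clock 2: out=0, reg = 0xF8F74F
clock 3: out=1, reg = 0x7C7BA7
clock 4: out=1, reg = 0x3E3DD3
clock 5: out=1, reg = 0x1F1EE9
clock 6: out=1, reg = 0x8F8F74
clock 7: out=0, reg = 0xC7C7BA
clock 8: out=0, reg = 0x63E3DD
clock 9: out=1, reg = 0xB1F1EE
clock 10: out=0, reg = 0xD8F8F7
clock 11: out=1, reg = 0xEC7C7B

0xEC7C7B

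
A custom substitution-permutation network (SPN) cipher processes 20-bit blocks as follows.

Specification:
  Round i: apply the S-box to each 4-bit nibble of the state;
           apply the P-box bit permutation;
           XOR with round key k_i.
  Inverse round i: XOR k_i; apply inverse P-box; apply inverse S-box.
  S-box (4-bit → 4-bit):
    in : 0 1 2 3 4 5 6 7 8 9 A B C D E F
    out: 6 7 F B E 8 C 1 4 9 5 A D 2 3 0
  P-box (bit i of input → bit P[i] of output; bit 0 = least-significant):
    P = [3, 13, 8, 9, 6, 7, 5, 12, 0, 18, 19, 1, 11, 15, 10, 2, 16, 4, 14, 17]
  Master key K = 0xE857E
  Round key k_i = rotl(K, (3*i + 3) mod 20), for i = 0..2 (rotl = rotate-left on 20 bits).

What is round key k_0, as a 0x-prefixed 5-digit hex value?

0x42BF7

K = 0xE857E
k_0 = rotl(K, (3*0+3) mod 20) = rotl(K, 3) = 0x42BF7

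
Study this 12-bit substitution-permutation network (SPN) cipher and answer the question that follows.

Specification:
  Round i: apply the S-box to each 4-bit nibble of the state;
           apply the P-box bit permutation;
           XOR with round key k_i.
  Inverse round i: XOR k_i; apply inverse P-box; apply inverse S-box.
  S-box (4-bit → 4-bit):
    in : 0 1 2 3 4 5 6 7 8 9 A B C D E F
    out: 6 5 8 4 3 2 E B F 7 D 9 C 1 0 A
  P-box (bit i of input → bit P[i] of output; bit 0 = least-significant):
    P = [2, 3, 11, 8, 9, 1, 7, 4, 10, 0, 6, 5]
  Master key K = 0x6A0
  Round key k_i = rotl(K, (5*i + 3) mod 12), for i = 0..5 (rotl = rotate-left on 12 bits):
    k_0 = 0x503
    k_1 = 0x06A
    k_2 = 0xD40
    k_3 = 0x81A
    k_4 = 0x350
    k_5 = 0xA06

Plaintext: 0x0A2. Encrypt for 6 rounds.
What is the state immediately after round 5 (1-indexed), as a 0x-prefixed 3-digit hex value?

0xB18

s_0 = plaintext = 0x0A2
s_1 = Round(s_0, k_0) = 0x6D2
s_2 = Round(s_1, k_1) = 0x30B
s_3 = Round(s_2, k_2) = 0xC86
s_4 = Round(s_3, k_3) = 0x3E0
s_5 = Round(s_4, k_4) = 0xB18
s_6 = Round(s_5, k_5) = 0x5AA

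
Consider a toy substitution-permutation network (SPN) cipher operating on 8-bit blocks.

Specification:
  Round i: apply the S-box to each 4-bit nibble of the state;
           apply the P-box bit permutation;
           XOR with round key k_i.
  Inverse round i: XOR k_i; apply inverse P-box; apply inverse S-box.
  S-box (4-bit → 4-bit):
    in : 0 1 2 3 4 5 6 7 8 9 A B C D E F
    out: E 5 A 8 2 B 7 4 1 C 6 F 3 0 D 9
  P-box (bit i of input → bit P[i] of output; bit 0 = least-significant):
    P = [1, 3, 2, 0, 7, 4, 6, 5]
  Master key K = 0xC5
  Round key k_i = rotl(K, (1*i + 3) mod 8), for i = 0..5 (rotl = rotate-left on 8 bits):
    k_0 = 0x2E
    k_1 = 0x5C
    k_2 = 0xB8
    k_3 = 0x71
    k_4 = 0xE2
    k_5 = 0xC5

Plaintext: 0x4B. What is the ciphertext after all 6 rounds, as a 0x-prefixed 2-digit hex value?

s_0 = plaintext = 0x4B
s_1 = Round(s_0, k_0) = 0x31
s_2 = Round(s_1, k_1) = 0x7A
s_3 = Round(s_2, k_2) = 0xF4
s_4 = Round(s_3, k_3) = 0xD9
s_5 = Round(s_4, k_4) = 0xE7
s_6 = Round(s_5, k_5) = 0x21

0x21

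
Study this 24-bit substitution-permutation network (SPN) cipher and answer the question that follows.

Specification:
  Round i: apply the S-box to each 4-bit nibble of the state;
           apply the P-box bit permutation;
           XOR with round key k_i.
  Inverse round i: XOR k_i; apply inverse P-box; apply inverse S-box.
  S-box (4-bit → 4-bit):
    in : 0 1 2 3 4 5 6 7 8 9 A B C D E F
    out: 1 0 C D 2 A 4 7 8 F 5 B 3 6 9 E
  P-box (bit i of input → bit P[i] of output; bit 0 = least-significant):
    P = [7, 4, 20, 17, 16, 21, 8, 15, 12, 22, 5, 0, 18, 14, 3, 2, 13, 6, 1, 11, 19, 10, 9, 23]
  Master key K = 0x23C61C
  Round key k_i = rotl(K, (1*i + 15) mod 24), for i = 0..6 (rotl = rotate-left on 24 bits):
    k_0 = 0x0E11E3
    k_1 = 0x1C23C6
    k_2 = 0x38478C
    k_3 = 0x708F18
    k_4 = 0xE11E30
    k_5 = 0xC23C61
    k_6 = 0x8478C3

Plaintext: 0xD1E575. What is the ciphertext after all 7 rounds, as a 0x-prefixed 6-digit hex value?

0xA6FD0E

s_0 = plaintext = 0xD1E575
s_1 = Round(s_0, k_0) = 0x6916F6
s_2 = Round(s_1, k_1) = 0x2C88A4
s_3 = Round(s_2, k_2) = 0xB964D9
s_4 = Round(s_3, k_3) = 0x8AA2C2
s_5 = Round(s_4, k_4) = 0x563E1B
s_6 = Round(s_5, k_5) = 0x4428FE
s_7 = Round(s_6, k_6) = 0xA6FD0E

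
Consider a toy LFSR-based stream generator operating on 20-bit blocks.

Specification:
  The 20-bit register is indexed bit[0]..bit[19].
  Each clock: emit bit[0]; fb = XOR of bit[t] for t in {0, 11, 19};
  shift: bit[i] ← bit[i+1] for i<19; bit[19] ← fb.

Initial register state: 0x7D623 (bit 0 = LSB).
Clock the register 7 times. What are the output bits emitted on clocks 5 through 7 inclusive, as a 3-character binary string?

010

reg_0 = 0x7D623
clock 1: out=1, reg = 0xBEB11
clock 2: out=1, reg = 0xDF588
clock 3: out=0, reg = 0xEFAC4
clock 4: out=0, reg = 0x77D62
clock 5: out=0, reg = 0xBBEB1
clock 6: out=1, reg = 0xDDF58
clock 7: out=0, reg = 0x6EFAC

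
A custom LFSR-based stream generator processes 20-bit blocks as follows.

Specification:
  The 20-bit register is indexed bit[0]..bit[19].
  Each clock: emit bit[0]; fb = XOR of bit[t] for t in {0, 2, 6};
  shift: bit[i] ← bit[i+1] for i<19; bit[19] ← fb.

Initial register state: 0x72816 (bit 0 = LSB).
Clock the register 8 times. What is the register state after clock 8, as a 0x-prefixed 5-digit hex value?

reg_0 = 0x72816
clock 1: out=0, reg = 0xB940B
clock 2: out=1, reg = 0xDCA05
clock 3: out=1, reg = 0x6E502
clock 4: out=0, reg = 0x37281
clock 5: out=1, reg = 0x9B940
clock 6: out=0, reg = 0xCDCA0
clock 7: out=0, reg = 0x66E50
clock 8: out=0, reg = 0xB3728

0xB3728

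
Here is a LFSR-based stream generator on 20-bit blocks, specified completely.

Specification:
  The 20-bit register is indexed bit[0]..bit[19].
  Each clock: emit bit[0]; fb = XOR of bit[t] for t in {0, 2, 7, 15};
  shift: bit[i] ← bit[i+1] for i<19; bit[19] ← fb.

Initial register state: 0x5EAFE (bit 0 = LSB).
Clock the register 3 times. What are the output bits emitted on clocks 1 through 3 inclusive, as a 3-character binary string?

reg_0 = 0x5EAFE
clock 1: out=0, reg = 0xAF57F
clock 2: out=1, reg = 0xD7ABF
clock 3: out=1, reg = 0xEBD5F

011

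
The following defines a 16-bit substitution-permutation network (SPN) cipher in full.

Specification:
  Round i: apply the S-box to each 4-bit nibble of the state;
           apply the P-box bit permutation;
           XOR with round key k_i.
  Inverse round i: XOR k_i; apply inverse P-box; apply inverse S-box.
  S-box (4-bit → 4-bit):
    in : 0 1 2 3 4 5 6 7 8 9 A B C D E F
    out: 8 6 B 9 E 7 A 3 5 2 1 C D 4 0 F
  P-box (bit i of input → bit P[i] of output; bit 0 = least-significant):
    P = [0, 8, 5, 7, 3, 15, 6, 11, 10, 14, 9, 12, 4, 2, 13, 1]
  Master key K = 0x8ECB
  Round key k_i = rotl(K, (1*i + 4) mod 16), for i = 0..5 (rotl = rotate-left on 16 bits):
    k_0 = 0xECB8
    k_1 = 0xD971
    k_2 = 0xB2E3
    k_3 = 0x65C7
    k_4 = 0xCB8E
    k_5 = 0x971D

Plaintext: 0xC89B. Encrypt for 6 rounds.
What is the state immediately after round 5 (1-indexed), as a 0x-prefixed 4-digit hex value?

s_0 = plaintext = 0xC89B
s_1 = Round(s_0, k_0) = 0x4A0A
s_2 = Round(s_1, k_1) = 0xF576
s_3 = Round(s_2, k_2) = 0x557D
s_4 = Round(s_3, k_3) = 0x83FB
s_5 = Round(s_4, k_4) = 0x7776
s_6 = Round(s_5, k_5) = 0x5281

0x7776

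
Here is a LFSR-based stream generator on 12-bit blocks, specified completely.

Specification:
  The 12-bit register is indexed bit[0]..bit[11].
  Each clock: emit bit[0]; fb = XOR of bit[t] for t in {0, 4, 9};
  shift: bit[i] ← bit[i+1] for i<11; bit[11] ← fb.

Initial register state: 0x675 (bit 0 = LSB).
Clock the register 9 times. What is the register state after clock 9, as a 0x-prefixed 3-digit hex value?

reg_0 = 0x675
clock 1: out=1, reg = 0xB3A
clock 2: out=0, reg = 0x59D
clock 3: out=1, reg = 0x2CE
clock 4: out=0, reg = 0x967
clock 5: out=1, reg = 0xCB3
clock 6: out=1, reg = 0x659
clock 7: out=1, reg = 0xB2C
clock 8: out=0, reg = 0xD96
clock 9: out=0, reg = 0xECB

0xECB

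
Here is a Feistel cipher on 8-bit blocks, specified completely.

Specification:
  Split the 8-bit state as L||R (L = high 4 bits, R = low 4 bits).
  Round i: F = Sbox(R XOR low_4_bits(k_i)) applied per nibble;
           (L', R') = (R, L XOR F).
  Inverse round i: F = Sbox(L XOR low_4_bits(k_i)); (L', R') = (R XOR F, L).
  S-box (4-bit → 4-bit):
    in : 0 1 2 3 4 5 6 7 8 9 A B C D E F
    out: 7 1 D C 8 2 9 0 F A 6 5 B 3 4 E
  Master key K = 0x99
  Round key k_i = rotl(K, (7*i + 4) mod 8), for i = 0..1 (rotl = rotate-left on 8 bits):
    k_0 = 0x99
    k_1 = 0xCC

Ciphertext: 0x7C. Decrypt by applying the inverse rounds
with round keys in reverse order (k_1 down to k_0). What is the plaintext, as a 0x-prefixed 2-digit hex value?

s_0 = ciphertext = 0x7C
s_1 = InvRound(s_0, k_1) = 0x97
s_2 = InvRound(s_1, k_0) = 0x09

0x09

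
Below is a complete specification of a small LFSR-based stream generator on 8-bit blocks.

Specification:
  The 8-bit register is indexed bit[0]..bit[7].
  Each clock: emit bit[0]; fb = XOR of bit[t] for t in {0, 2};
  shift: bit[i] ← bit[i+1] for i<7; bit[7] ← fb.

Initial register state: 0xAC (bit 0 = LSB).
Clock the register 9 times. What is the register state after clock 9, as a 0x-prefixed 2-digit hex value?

0x23

reg_0 = 0xAC
clock 1: out=0, reg = 0xD6
clock 2: out=0, reg = 0xEB
clock 3: out=1, reg = 0xF5
clock 4: out=1, reg = 0x7A
clock 5: out=0, reg = 0x3D
clock 6: out=1, reg = 0x1E
clock 7: out=0, reg = 0x8F
clock 8: out=1, reg = 0x47
clock 9: out=1, reg = 0x23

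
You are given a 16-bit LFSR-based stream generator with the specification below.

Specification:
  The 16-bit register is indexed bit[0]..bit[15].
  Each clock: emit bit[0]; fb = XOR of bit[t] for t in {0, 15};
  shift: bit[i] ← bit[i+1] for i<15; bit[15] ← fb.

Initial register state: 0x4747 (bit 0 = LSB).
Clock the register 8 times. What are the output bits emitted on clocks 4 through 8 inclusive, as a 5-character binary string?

reg_0 = 0x4747
clock 1: out=1, reg = 0xA3A3
clock 2: out=1, reg = 0x51D1
clock 3: out=1, reg = 0xA8E8
clock 4: out=0, reg = 0xD474
clock 5: out=0, reg = 0xEA3A
clock 6: out=0, reg = 0xF51D
clock 7: out=1, reg = 0x7A8E
clock 8: out=0, reg = 0x3D47

00010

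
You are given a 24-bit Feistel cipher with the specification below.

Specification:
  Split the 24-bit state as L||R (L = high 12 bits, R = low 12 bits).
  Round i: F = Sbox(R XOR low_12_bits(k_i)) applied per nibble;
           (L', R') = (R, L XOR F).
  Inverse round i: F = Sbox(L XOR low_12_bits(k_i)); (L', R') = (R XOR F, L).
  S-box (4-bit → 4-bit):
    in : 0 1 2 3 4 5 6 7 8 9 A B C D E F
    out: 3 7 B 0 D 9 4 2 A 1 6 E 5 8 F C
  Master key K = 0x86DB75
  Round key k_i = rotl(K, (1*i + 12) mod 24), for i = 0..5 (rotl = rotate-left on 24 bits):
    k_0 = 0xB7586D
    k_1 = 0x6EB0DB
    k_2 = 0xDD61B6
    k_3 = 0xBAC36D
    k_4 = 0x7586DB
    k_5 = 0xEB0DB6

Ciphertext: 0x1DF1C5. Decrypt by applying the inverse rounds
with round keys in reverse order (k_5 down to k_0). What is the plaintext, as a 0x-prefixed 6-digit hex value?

0xB72738

s_0 = ciphertext = 0x1DF1C5
s_1 = InvRound(s_0, k_5) = 0x4841DF
s_2 = InvRound(s_1, k_4) = 0xA43484
s_3 = InvRound(s_2, k_3) = 0x53BA43
s_4 = InvRound(s_3, k_2) = 0x7EB53B
s_5 = InvRound(s_4, k_1) = 0x7387EB
s_6 = InvRound(s_5, k_0) = 0xB72738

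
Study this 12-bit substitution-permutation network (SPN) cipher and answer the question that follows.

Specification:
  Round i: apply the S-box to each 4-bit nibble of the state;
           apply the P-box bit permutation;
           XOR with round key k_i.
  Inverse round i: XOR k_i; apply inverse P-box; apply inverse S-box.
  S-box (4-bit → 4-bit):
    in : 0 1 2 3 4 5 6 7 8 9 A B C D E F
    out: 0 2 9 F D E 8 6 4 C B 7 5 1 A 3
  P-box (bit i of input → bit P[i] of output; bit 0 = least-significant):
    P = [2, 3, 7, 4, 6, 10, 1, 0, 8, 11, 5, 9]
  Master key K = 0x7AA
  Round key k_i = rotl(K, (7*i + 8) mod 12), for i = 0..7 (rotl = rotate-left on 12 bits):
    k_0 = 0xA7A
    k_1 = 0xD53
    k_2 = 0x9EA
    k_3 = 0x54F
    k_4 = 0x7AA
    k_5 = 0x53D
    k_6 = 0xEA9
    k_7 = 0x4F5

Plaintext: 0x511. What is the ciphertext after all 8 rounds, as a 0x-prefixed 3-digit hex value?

s_0 = plaintext = 0x511
s_1 = Round(s_0, k_0) = 0x452
s_2 = Round(s_1, k_1) = 0xA64
s_3 = Round(s_2, k_2) = 0x27F
s_4 = Round(s_3, k_3) = 0x241
s_5 = Round(s_4, k_4) = 0x4E1
s_6 = Round(s_5, k_5) = 0x214
s_7 = Round(s_6, k_6) = 0x93D
s_8 = Round(s_7, k_7) = 0x292

0x292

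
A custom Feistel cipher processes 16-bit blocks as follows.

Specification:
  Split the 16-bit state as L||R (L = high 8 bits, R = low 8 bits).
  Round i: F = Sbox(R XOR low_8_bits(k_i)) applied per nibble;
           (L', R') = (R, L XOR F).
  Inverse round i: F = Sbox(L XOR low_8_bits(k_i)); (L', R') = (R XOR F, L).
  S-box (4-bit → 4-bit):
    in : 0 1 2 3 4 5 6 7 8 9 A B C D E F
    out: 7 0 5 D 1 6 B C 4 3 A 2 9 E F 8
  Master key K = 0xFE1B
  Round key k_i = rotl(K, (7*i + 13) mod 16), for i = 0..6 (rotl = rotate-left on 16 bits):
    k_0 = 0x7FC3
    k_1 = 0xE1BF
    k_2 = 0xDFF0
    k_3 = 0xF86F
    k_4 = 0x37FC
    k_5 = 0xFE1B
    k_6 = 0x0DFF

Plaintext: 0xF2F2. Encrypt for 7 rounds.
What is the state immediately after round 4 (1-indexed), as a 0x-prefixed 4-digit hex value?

0xFBFD

s_0 = plaintext = 0xF2F2
s_1 = Round(s_0, k_0) = 0xF222
s_2 = Round(s_1, k_1) = 0x22CC
s_3 = Round(s_2, k_2) = 0xCCFB
s_4 = Round(s_3, k_3) = 0xFBFD
s_5 = Round(s_4, k_4) = 0xFD8B
s_6 = Round(s_5, k_5) = 0x8BCA
s_7 = Round(s_6, k_6) = 0xCA5D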